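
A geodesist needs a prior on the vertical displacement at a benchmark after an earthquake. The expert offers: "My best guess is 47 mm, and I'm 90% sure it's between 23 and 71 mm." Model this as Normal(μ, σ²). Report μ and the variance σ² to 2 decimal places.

μ = 47.00, σ² = 212.90

A symmetric 90% interval runs μ ± z·σ with z = 1.645.
Half-width = 24, so σ = 24/1.645 = 14.591 and σ² = 212.90.
μ is the stated best guess, 47.00.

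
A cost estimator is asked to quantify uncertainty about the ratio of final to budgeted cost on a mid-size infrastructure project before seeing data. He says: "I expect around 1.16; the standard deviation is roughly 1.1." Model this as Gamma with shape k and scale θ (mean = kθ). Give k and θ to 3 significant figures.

k ≈ 1.11, θ ≈ 1.04

For Gamma(k, scale θ): mean = kθ, variance = kθ², so CV = 1/√k.
CV = SD/mean = 1.1/1.16 = 0.9483, hence k = 1/CV² = 1.11.
Then θ = mean/k = 1.16/1.11 = 1.04.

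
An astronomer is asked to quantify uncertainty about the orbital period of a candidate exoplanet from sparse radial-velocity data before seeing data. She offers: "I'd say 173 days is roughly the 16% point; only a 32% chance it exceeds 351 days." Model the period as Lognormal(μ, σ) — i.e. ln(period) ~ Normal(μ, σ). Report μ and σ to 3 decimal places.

μ ≈ 5.634, σ ≈ 0.484

If T ~ Lognormal(μ,σ) then ln T ~ Normal(μ,σ), so the p-quantile of ln T is μ + z_p·σ.
ln(173) = 5.153 and ln(351) = 5.861; z_{0.16} = -0.9945, z_{0.68} = 0.4677.
σ = (5.861 − 5.153)/(0.4677 − (-0.9945)) = 0.484.
μ = 5.153 − (-0.9945)·0.484 = 5.634.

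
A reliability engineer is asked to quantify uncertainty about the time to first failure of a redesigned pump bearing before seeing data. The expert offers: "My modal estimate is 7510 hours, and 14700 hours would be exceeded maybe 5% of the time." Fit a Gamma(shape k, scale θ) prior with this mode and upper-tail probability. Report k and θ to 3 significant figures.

Gamma(k,θ) with k>1 has mode (k−1)θ, so θ = 7510/(k−1).
Need P(X < 14700) = 0.95 with θ tied to k this way. Start at k = 2, θ = 7510: P(X<14700) ≈ 0.582.
Too low — raise k to concentrate. Iterating converges to k ≈ 7.15.
Then θ = 7510/(7.15−1) ≈ 1220.

k ≈ 7.15, θ ≈ 1220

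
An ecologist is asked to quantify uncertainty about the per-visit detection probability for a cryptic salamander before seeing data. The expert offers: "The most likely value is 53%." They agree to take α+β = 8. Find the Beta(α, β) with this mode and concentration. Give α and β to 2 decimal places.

For α,β > 1 the Beta mode is (α−1)/(α+β−2). With α+β = 8, the mode is (α−1)/6.
Set (α−1)/6 = 0.53 → α = 1 + 0.53·6 = 4.18.
β = 8 − α = 3.82.

α = 4.18, β = 3.82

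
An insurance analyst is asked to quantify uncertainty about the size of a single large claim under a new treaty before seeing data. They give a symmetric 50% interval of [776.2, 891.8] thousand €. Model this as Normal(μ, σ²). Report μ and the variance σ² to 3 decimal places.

A symmetric 50% interval runs μ ± z·σ with z = 0.6745.
Half-width = 57.8, so σ = 57.8/0.6745 = 85.6944 and σ² = 7343.532.
μ is the interval midpoint, 834.000.

μ = 834.000, σ² = 7343.532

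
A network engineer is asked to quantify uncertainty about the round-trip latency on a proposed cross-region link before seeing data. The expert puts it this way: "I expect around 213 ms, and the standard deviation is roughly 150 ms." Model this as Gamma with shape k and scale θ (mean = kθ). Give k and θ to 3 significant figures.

For Gamma(k, scale θ): mean = kθ, variance = kθ², so CV = 1/√k.
CV = SD/mean = 150/213 = 0.7042, hence k = 1/CV² = 2.02.
Then θ = mean/k = 213/2.02 = 106.

k ≈ 2.02, θ ≈ 106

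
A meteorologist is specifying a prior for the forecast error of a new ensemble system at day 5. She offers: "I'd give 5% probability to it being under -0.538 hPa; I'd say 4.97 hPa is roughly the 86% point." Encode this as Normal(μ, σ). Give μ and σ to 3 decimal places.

μ = 2.787, σ = 2.021

For Normal(μ,σ), the p-quantile is μ + z_p·σ. Here z_{0.05} = -1.645, z_{0.86} = 1.08.
So -0.538 = μ − 1.645σ and 4.97 = μ + 1.08σ.
Subtracting: σ = (4.97 − -0.538)/(1.08 − (-1.645)) = 2.021.
Then μ = -0.538 − (-1.645)·2.021 = 2.787.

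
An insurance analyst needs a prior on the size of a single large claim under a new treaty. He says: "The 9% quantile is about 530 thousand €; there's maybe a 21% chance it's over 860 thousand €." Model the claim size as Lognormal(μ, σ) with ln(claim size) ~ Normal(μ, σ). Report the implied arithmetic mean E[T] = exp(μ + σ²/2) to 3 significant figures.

If T ~ Lognormal(μ,σ) then ln T ~ Normal(μ,σ), so the p-quantile of ln T is μ + z_p·σ.
ln(530) = 6.273 and ln(860) = 6.757; z_{0.09} = -1.341, z_{0.79} = 0.8064.
σ = (6.757 − 6.273)/(0.8064 − (-1.341)) = 0.225.
μ = 6.273 − (-1.341)·0.225 = 6.575.
E[T] = exp(μ + σ²/2) = exp(6.575 + 0.0254) = 735 thousand €.

E[T] ≈ 735 thousand €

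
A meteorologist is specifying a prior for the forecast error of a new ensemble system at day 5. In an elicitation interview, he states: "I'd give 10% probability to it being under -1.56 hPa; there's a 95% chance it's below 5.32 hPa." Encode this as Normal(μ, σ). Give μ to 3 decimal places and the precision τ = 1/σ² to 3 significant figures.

μ = 1.453, τ = 0.181

The p-quantile of Normal(μ,σ) is μ + z_p·σ, with z_{0.1} = -1.282 and z_{0.95} = 1.645.
Eliminate σ: μ = (z₂·x₁ − z₁·x₂)/(z₂ − z₁) = (1.645·-1.56 − (-1.282)·5.32)/2.926 = 1.453.
Then σ = (x₂ − x₁)/(z₂ − z₁) = (5.32 − -1.56)/2.926 = 2.351.
Precision τ = 1/σ² = 1/2.351² = 0.181.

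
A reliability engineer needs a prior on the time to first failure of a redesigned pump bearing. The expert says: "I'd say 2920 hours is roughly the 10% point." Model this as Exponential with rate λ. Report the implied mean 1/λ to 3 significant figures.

P(T < 2920.0) = 1 − e^(−λ·2920.0) = 0.1, so λ = −ln(1−0.1)/2920.0 = −ln(0.9)/2920.0 = 3.61e-05.
Mean = 1/λ = 27700 hours.

mean ≈ 27700 hours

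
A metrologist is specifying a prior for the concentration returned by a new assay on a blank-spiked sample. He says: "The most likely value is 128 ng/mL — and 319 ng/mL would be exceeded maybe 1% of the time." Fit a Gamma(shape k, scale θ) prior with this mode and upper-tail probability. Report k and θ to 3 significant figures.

k ≈ 6.63, θ ≈ 22.7

Gamma(k,θ) with k>1 has mode (k−1)θ, so θ = 128/(k−1).
Need P(X < 319) = 0.99 with θ tied to k this way. Start at k = 2, θ = 128: P(X<319) ≈ 0.711.
Too low — raise k to concentrate. Iterating converges to k ≈ 6.63.
Then θ = 128/(6.63−1) ≈ 22.7.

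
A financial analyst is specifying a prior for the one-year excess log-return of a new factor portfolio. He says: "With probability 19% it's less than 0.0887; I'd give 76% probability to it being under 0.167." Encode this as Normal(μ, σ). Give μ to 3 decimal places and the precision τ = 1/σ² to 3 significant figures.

For Normal(μ,σ), the p-quantile is μ + z_p·σ. Here z_{0.19} = -0.8779, z_{0.76} = 0.7063.
So 0.0887 = μ − 0.8779σ and 0.167 = μ + 0.7063σ.
Subtracting: σ = (0.167 − 0.0887)/(0.7063 − (-0.8779)) = 0.049.
Then μ = 0.0887 − (-0.8779)·0.049 = 0.132.
Precision τ = 1/σ² = 1/0.04943² = 409.

μ = 0.132, τ = 409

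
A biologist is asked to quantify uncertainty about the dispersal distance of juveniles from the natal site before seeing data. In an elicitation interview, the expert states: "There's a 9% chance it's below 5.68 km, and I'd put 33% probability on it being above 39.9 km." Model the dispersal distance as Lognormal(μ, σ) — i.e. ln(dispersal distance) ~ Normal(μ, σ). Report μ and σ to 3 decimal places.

μ ≈ 3.205, σ ≈ 1.095

If T ~ Lognormal(μ,σ) then ln T ~ Normal(μ,σ), so the p-quantile of ln T is μ + z_p·σ.
ln(5.68) = 1.737 and ln(39.9) = 3.686; z_{0.09} = -1.341, z_{0.67} = 0.4399.
σ = (3.686 − 1.737)/(0.4399 − (-1.341)) = 1.095.
μ = 1.737 − (-1.341)·1.095 = 3.205.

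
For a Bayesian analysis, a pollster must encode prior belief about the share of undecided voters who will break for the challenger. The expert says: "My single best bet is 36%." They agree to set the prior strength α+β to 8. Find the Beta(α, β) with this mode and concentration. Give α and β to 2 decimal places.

α = 3.16, β = 4.84

For α,β > 1 the Beta mode is (α−1)/(α+β−2). With α+β = 8, the mode is (α−1)/6.
Set (α−1)/6 = 0.36 → α = 1 + 0.36·6 = 3.16.
β = 8 − α = 4.84.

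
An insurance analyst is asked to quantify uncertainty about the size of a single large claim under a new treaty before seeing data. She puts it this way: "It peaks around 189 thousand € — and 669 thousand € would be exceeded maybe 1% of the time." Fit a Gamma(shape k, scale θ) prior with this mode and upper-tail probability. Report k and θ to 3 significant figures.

k ≈ 3.7, θ ≈ 69.9

Gamma(k,θ) with k>1 has mode (k−1)θ, so θ = 189/(k−1).
Need P(X < 669) = 0.99 with θ tied to k this way. Start at k = 2, θ = 189: P(X<669) ≈ 0.868.
Too low — raise k to concentrate. Iterating converges to k ≈ 3.7.
Then θ = 189/(3.7−1) ≈ 69.9.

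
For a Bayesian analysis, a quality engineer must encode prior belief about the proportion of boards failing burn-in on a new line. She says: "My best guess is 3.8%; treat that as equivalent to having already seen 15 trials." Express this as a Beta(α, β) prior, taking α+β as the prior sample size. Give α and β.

α = 0.57, β = 14.43

Under the effective-sample-size interpretation, Beta(α, β) has prior mean α/(α+β) and prior sample size α+β.
So α+β = 15 and α/(α+β) = 0.038, giving α = 0.038·15 = 0.57 and β = 15 − 0.57 = 14.43.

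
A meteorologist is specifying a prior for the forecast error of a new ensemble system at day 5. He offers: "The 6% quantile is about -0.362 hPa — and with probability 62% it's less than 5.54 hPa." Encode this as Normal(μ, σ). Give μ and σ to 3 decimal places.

μ = 4.571, σ = 3.173

The p-quantile of Normal(μ,σ) is μ + z_p·σ, with z_{0.06} = -1.555 and z_{0.62} = 0.3055.
Eliminate σ: μ = (z₂·x₁ − z₁·x₂)/(z₂ − z₁) = (0.3055·-0.362 − (-1.555)·5.54)/1.86 = 4.571.
Then σ = (x₂ − x₁)/(z₂ − z₁) = (5.54 − -0.362)/1.86 = 3.173.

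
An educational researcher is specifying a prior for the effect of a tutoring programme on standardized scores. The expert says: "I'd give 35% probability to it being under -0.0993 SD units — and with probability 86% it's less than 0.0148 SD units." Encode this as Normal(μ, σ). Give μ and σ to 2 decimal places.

μ = -0.07, σ = 0.08

The p-quantile of Normal(μ,σ) is μ + z_p·σ, with z_{0.35} = -0.3853 and z_{0.86} = 1.08.
Eliminate σ: μ = (z₂·x₁ − z₁·x₂)/(z₂ − z₁) = (1.08·-0.0993 − (-0.3853)·0.0148)/1.466 = -0.07.
Then σ = (x₂ − x₁)/(z₂ − z₁) = (0.0148 − -0.0993)/1.466 = 0.08.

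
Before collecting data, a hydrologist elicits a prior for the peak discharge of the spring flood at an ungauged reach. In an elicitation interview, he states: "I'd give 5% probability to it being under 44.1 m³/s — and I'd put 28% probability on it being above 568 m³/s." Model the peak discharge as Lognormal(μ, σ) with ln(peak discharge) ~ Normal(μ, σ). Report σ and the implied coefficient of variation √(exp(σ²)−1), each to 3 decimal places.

σ ≈ 1.147, CV ≈ 1.652

If T ~ Lognormal(μ,σ) then ln T ~ Normal(μ,σ), so the p-quantile of ln T is μ + z_p·σ.
ln(44.1) = 3.786 and ln(568) = 6.342; z_{0.05} = -1.645, z_{0.72} = 0.5828.
σ = (6.342 − 3.786)/(0.5828 − (-1.645)) = 1.147.
μ = 3.786 − (-1.645)·1.147 = 5.673.
CV = √(exp(σ²)−1) = √(exp(1.3161)−1) = 1.652.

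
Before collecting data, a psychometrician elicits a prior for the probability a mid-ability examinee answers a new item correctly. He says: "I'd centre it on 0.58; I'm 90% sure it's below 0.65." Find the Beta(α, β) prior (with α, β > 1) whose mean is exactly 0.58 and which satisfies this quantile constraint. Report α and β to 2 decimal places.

With mean 0.58 fixed, write α = 0.58s, β = 0.42s where s = α+β.
Need P(θ < 0.65) = 0.9 under Beta(0.58s, 0.42s). Normal approximation: (q−m)/√(m(1−m)/s) ≈ z_{0.9} = 1.28, so s ≈ 0.58·0.42·(1.28)²/(0.65−0.58)² = 81.6.
At s = 81.6: P(θ<0.65) ≈ 0.902. Adjusting to match 0.9 gives s ≈ 80.29.
So α = 0.58·80.29 ≈ 46.57, β = 0.42·80.29 ≈ 33.72.

α ≈ 46.57, β ≈ 33.72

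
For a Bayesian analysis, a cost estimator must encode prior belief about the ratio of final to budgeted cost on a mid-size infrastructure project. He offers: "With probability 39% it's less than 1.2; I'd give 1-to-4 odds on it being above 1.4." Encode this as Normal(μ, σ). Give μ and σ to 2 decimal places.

μ = 1.25, σ = 0.18

The p-quantile of Normal(μ,σ) is μ + z_p·σ, with z_{0.39} = -0.2793 and z_{0.8} = 0.8416.
Eliminate σ: μ = (z₂·x₁ − z₁·x₂)/(z₂ − z₁) = (0.8416·1.2 − (-0.2793)·1.4)/1.121 = 1.25.
Then σ = (x₂ − x₁)/(z₂ − z₁) = (1.4 − 1.2)/1.121 = 0.18.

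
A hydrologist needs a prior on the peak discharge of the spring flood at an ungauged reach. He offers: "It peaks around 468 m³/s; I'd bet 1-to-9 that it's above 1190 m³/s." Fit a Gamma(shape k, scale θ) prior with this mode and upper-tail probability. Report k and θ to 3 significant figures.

Gamma(k,θ) with k>1 has mode (k−1)θ, so θ = 468/(k−1).
Need P(X < 1190) = 0.9 with θ tied to k this way. Start at k = 2, θ = 468: P(X<1190) ≈ 0.721.
Too low — raise k to concentrate. Iterating converges to k ≈ 3.2.
Then θ = 468/(3.2−1) ≈ 212.

k ≈ 3.2, θ ≈ 212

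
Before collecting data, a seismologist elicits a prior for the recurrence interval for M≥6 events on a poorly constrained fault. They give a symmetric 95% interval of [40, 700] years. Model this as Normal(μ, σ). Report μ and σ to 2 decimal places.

μ = 370.00, σ = 168.37

A symmetric 95% interval runs μ ± z·σ with z = 1.96.
Half-width = 330, so σ = 330/1.96 = 168.37.
μ is the interval midpoint, 370.00.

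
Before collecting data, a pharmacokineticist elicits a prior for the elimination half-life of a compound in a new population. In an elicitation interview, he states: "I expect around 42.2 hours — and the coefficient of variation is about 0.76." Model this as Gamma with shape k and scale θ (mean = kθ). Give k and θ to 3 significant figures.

k ≈ 1.73, θ ≈ 24.4

For Gamma(k, scale θ): mean = kθ, variance = kθ², so CV = 1/√k.
CV = 0.76, hence k = 1/CV² = 1.73.
Then θ = mean/k = 42.2/1.73 = 24.4.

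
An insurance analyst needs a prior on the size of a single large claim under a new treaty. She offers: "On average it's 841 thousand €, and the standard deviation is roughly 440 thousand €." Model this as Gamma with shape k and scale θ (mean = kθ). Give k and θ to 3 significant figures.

For Gamma(k, scale θ): mean = kθ, variance = kθ², so CV = 1/√k.
CV = SD/mean = 440/841 = 0.5232, hence k = 1/CV² = 3.65.
Then θ = mean/k = 841/3.65 = 230.

k ≈ 3.65, θ ≈ 230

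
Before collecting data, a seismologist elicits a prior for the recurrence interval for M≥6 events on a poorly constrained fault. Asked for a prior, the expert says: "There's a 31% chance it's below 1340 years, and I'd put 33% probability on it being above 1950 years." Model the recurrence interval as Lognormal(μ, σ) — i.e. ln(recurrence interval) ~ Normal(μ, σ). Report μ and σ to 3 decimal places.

If T ~ Lognormal(μ,σ) then ln T ~ Normal(μ,σ), so the p-quantile of ln T is μ + z_p·σ.
ln(1340) = 7.2 and ln(1950) = 7.576; z_{0.31} = -0.4959, z_{0.67} = 0.4399.
σ = (7.576 − 7.2)/(0.4399 − (-0.4959)) = 0.401.
μ = 7.2 − (-0.4959)·0.401 = 7.399.

μ ≈ 7.399, σ ≈ 0.401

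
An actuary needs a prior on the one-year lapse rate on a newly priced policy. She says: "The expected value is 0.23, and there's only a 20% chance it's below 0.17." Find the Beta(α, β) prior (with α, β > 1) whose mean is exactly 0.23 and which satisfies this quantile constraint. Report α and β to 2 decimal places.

With mean 0.23 fixed, write α = 0.23s, β = 0.77s where s = α+β.
Need P(θ < 0.17) = 0.2 under Beta(0.23s, 0.77s). Normal approximation: (q−m)/√(m(1−m)/s) ≈ z_{0.2} = -0.842, so s ≈ 0.23·0.77·(-0.842)²/(0.17−0.23)² = 34.8.
At s = 34.8: P(θ<0.17) ≈ 0.205. Adjusting to match 0.2 gives s ≈ 36.07.
So α = 0.23·36.07 ≈ 8.30, β = 0.77·36.07 ≈ 27.77.

α ≈ 8.30, β ≈ 27.77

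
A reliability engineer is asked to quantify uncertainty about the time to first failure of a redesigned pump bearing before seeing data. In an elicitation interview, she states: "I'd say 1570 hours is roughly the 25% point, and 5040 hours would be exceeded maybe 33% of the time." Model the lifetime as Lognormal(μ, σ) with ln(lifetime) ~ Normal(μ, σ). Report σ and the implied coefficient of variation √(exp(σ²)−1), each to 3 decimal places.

If T ~ Lognormal(μ,σ) then ln T ~ Normal(μ,σ), so the p-quantile of ln T is μ + z_p·σ.
ln(1570) = 7.359 and ln(5040) = 8.525; z_{0.25} = -0.6745, z_{0.67} = 0.4399.
σ = (8.525 − 7.359)/(0.4399 − (-0.6745)) = 1.047.
μ = 7.359 − (-0.6745)·1.047 = 8.065.
CV = √(exp(σ²)−1) = √(exp(1.0954)−1) = 1.411.

σ ≈ 1.047, CV ≈ 1.411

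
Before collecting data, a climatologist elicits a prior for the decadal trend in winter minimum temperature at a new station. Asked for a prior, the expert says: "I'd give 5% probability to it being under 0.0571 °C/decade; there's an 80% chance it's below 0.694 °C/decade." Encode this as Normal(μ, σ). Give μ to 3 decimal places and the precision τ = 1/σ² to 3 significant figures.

μ = 0.478, τ = 15.2

For Normal(μ,σ), the p-quantile is μ + z_p·σ. Here z_{0.05} = -1.645, z_{0.8} = 0.8416.
So 0.0571 = μ − 1.645σ and 0.694 = μ + 0.8416σ.
Subtracting: σ = (0.694 − 0.0571)/(0.8416 − (-1.645)) = 0.256.
Then μ = 0.0571 − (-1.645)·0.256 = 0.478.
Precision τ = 1/σ² = 1/0.2561² = 15.2.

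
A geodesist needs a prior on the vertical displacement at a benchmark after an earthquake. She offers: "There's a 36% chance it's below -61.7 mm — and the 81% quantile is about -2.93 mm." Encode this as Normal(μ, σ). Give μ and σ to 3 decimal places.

For Normal(μ,σ), the p-quantile is μ + z_p·σ. Here z_{0.36} = -0.3585, z_{0.81} = 0.8779.
So -61.7 = μ − 0.3585σ and -2.93 = μ + 0.8779σ.
Subtracting: σ = (-2.93 − -61.7)/(0.8779 − (-0.3585)) = 47.535.
Then μ = -61.7 − (-0.3585)·47.535 = -44.661.

μ = -44.661, σ = 47.535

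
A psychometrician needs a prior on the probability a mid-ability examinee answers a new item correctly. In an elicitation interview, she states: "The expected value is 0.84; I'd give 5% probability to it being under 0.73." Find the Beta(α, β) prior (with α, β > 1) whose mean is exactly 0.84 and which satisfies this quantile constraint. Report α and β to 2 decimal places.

With mean 0.84 fixed, write α = 0.84s, β = 0.16s where s = α+β.
Need P(θ < 0.73) = 0.05 under Beta(0.84s, 0.16s). Normal approximation: (q−m)/√(m(1−m)/s) ≈ z_{0.05} = -1.64, so s ≈ 0.84·0.16·(-1.64)²/(0.73−0.84)² = 30.1.
At s = 30.1: P(θ<0.73) ≈ 0.063. Adjusting to match 0.05 gives s ≈ 35.40.
So α = 0.84·35.40 ≈ 29.73, β = 0.16·35.40 ≈ 5.66.

α ≈ 29.73, β ≈ 5.66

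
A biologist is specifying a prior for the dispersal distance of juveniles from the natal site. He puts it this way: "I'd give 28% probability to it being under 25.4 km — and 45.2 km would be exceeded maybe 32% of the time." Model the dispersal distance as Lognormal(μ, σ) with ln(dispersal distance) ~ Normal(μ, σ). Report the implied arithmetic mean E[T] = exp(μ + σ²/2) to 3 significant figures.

E[T] ≈ 40.7 km

If T ~ Lognormal(μ,σ) then ln T ~ Normal(μ,σ), so the p-quantile of ln T is μ + z_p·σ.
ln(25.4) = 3.235 and ln(45.2) = 3.811; z_{0.28} = -0.5828, z_{0.68} = 0.4677.
σ = (3.811 − 3.235)/(0.4677 − (-0.5828)) = 0.549.
μ = 3.235 − (-0.5828)·0.549 = 3.555.
E[T] = exp(μ + σ²/2) = exp(3.555 + 0.1505) = 40.7 km.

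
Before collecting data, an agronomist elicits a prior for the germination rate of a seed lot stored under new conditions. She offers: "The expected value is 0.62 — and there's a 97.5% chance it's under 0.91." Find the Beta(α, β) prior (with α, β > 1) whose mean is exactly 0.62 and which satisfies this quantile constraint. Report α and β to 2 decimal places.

α ≈ 4.38, β ≈ 2.68

With mean 0.62 fixed, write α = 0.62s, β = 0.38s where s = α+β.
Need P(θ < 0.91) = 0.975 under Beta(0.62s, 0.38s). Normal approximation: (q−m)/√(m(1−m)/s) ≈ z_{0.975} = 1.96, so s ≈ 0.62·0.38·(1.96)²/(0.91−0.62)² = 10.8.
At s = 10.8: P(θ<0.91) ≈ 0.993. Adjusting to match 0.975 gives s ≈ 7.06.
So α = 0.62·7.06 ≈ 4.38, β = 0.38·7.06 ≈ 2.68.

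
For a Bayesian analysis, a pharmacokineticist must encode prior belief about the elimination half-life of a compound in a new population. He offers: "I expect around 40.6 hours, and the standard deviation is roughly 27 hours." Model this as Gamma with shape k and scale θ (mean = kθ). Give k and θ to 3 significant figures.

For Gamma(k, scale θ): mean = kθ, variance = kθ², so CV = 1/√k.
CV = SD/mean = 27/40.6 = 0.665, hence k = 1/CV² = 2.26.
Then θ = mean/k = 40.6/2.26 = 18.

k ≈ 2.26, θ ≈ 18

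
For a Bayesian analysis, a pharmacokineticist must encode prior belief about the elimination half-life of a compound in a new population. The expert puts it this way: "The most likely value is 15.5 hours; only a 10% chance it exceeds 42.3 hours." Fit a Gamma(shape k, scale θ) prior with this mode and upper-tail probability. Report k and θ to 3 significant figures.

Gamma(k,θ) with k>1 has mode (k−1)θ, so θ = 15.5/(k−1).
Need P(X < 42.3) = 0.9 with θ tied to k this way. Start at k = 2, θ = 15.5: P(X<42.3) ≈ 0.757.
Too low — raise k to concentrate. Iterating converges to k ≈ 2.9.
Then θ = 15.5/(2.9−1) ≈ 8.16.

k ≈ 2.9, θ ≈ 8.16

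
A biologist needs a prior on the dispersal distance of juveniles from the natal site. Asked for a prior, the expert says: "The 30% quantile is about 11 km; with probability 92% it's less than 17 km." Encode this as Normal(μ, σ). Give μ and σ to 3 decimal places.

μ = 12.631, σ = 3.110

The p-quantile of Normal(μ,σ) is μ + z_p·σ, with z_{0.3} = -0.5244 and z_{0.92} = 1.405.
Eliminate σ: μ = (z₂·x₁ − z₁·x₂)/(z₂ − z₁) = (1.405·11 − (-0.5244)·17)/1.929 = 12.631.
Then σ = (x₂ − x₁)/(z₂ − z₁) = (17 − 11)/1.929 = 3.110.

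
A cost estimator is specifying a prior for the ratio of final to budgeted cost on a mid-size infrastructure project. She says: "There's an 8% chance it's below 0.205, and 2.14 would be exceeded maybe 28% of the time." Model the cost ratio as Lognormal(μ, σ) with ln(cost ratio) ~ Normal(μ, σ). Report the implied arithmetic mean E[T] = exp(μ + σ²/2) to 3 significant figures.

If T ~ Lognormal(μ,σ) then ln T ~ Normal(μ,σ), so the p-quantile of ln T is μ + z_p·σ.
ln(0.205) = -1.585 and ln(2.14) = 0.7608; z_{0.08} = -1.405, z_{0.72} = 0.5828.
σ = (0.7608 − -1.585)/(0.5828 − (-1.405)) = 1.180.
μ = -1.585 − (-1.405)·1.180 = 0.073.
E[T] = exp(μ + σ²/2) = exp(0.073 + 0.6961) = 2.16.

E[T] ≈ 2.16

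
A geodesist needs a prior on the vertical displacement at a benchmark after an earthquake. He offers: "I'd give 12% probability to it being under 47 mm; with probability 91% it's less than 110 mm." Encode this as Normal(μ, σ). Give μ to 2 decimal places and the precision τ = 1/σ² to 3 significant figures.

For Normal(μ,σ), the p-quantile is μ + z_p·σ. Here z_{0.12} = -1.175, z_{0.91} = 1.341.
So 47 = μ − 1.175σ and 110 = μ + 1.341σ.
Subtracting: σ = (110 − 47)/(1.341 − (-1.175)) = 25.04.
Then μ = 47 − (-1.175)·25.04 = 76.42.
Precision τ = 1/σ² = 1/25.04² = 0.00159.

μ = 76.42, τ = 0.00159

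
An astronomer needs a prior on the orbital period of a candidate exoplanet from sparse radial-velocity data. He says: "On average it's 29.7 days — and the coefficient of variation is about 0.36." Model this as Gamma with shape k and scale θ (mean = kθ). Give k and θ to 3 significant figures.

k ≈ 7.72, θ ≈ 3.85

For Gamma(k, scale θ): mean = kθ, variance = kθ², so CV = 1/√k.
CV = 0.36, hence k = 1/CV² = 7.72.
Then θ = mean/k = 29.7/7.72 = 3.85.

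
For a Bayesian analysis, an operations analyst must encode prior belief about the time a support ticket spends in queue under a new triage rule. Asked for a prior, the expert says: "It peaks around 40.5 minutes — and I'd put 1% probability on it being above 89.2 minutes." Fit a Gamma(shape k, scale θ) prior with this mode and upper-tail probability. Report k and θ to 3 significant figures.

k ≈ 8.73, θ ≈ 5.24

Gamma(k,θ) with k>1 has mode (k−1)θ, so θ = 40.5/(k−1).
Need P(X < 89.2) = 0.99 with θ tied to k this way. Start at k = 2, θ = 40.5: P(X<89.2) ≈ 0.646.
Too low — raise k to concentrate. Iterating converges to k ≈ 8.73.
Then θ = 40.5/(8.73−1) ≈ 5.24.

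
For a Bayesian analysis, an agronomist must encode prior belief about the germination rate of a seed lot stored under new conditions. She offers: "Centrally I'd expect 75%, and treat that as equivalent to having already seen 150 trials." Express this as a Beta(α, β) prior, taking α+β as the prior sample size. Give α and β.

Under the effective-sample-size interpretation, Beta(α, β) has prior mean α/(α+β) and prior sample size α+β.
So α+β = 150 and α/(α+β) = 0.75, giving α = 0.75·150 = 112.5 and β = 150 − 112.5 = 37.5.

α = 112.5, β = 37.5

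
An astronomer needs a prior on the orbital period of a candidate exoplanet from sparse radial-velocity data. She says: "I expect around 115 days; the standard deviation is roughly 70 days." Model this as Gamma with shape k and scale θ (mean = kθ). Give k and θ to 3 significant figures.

For Gamma(k, scale θ): mean = kθ, variance = kθ², so CV = 1/√k.
CV = SD/mean = 70/115 = 0.6087, hence k = 1/CV² = 2.7.
Then θ = mean/k = 115/2.7 = 42.6.

k ≈ 2.7, θ ≈ 42.6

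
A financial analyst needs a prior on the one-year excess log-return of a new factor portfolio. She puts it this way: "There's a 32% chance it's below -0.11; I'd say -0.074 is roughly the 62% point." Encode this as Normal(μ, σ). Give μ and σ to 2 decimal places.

For Normal(μ,σ), the p-quantile is μ + z_p·σ. Here z_{0.32} = -0.4677, z_{0.62} = 0.3055.
So -0.11 = μ − 0.4677σ and -0.074 = μ + 0.3055σ.
Subtracting: σ = (-0.074 − -0.11)/(0.3055 − (-0.4677)) = 0.05.
Then μ = -0.11 − (-0.4677)·0.05 = -0.09.

μ = -0.09, σ = 0.05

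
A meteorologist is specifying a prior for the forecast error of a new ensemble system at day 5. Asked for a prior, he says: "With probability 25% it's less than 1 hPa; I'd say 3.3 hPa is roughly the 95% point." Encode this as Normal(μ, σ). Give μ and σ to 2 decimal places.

μ = 1.67, σ = 0.99

The p-quantile of Normal(μ,σ) is μ + z_p·σ, with z_{0.25} = -0.6745 and z_{0.95} = 1.645.
Eliminate σ: μ = (z₂·x₁ − z₁·x₂)/(z₂ − z₁) = (1.645·1 − (-0.6745)·3.3)/2.319 = 1.67.
Then σ = (x₂ − x₁)/(z₂ − z₁) = (3.3 − 1)/2.319 = 0.99.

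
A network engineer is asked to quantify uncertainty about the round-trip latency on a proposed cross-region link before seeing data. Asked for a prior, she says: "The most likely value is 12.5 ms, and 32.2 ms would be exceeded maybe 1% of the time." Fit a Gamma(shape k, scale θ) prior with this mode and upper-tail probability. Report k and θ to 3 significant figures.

Gamma(k,θ) with k>1 has mode (k−1)θ, so θ = 12.5/(k−1).
Need P(X < 32.2) = 0.99 with θ tied to k this way. Start at k = 2, θ = 12.5: P(X<32.2) ≈ 0.728.
Too low — raise k to concentrate. Iterating converges to k ≈ 6.21.
Then θ = 12.5/(6.21−1) ≈ 2.4.

k ≈ 6.21, θ ≈ 2.4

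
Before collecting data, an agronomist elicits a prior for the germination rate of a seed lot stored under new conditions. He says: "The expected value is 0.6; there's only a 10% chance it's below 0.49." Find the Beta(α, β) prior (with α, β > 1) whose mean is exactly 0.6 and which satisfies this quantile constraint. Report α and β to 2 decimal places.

α ≈ 19.81, β ≈ 13.20

With mean 0.6 fixed, write α = 0.6s, β = 0.4s where s = α+β.
Need P(θ < 0.49) = 0.1 under Beta(0.6s, 0.4s). Normal approximation: (q−m)/√(m(1−m)/s) ≈ z_{0.1} = -1.28, so s ≈ 0.6·0.4·(-1.28)²/(0.49−0.6)² = 32.6.
At s = 32.6: P(θ<0.49) ≈ 0.101. Adjusting to match 0.1 gives s ≈ 33.01.
So α = 0.6·33.01 ≈ 19.81, β = 0.4·33.01 ≈ 13.20.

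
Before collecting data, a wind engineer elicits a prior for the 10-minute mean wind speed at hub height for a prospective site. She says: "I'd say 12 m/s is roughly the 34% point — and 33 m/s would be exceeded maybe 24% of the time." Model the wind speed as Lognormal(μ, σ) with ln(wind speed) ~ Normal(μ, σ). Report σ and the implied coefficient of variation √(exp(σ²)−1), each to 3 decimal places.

σ ≈ 0.904, CV ≈ 1.125

If T ~ Lognormal(μ,σ) then ln T ~ Normal(μ,σ), so the p-quantile of ln T is μ + z_p·σ.
ln(12) = 2.485 and ln(33) = 3.497; z_{0.34} = -0.4125, z_{0.76} = 0.7063.
σ = (3.497 − 2.485)/(0.7063 − (-0.4125)) = 0.904.
μ = 2.485 − (-0.4125)·0.904 = 2.858.
CV = √(exp(σ²)−1) = √(exp(0.8176)−1) = 1.125.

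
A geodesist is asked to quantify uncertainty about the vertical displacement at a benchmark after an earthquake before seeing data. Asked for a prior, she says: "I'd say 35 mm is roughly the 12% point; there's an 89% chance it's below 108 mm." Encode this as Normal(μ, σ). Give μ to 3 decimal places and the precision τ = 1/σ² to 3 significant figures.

μ = 70.717, τ = 0.00108

The p-quantile of Normal(μ,σ) is μ + z_p·σ, with z_{0.12} = -1.175 and z_{0.89} = 1.227.
Eliminate σ: μ = (z₂·x₁ − z₁·x₂)/(z₂ − z₁) = (1.227·35 − (-1.175)·108)/2.402 = 70.717.
Then σ = (x₂ − x₁)/(z₂ − z₁) = (108 − 35)/2.402 = 30.397.
Precision τ = 1/σ² = 1/30.4² = 0.00108.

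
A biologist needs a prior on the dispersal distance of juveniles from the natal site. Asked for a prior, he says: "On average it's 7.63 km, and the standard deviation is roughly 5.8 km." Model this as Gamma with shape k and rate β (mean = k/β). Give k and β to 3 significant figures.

For Gamma(k, rate β): mean = k/β, variance = k/β², so CV = 1/√k.
CV = SD/mean = 5.8/7.63 = 0.7602, hence k = 1/CV² = 1.73.
Then β = k/mean = 1.73/7.63 = 0.227.

k ≈ 1.73, β ≈ 0.227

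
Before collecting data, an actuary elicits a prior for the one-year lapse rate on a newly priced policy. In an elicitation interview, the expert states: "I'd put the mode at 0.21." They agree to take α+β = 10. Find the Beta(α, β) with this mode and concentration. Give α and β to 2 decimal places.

α = 2.68, β = 7.32

For α,β > 1 the Beta mode is (α−1)/(α+β−2). With α+β = 10, the mode is (α−1)/8.
Set (α−1)/8 = 0.21 → α = 1 + 0.21·8 = 2.68.
β = 10 − α = 7.32.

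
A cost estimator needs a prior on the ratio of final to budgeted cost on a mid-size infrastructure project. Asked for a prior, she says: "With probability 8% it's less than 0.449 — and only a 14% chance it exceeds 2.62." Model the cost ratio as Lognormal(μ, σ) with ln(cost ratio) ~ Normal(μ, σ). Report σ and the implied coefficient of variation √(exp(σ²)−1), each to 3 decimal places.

σ ≈ 0.710, CV ≈ 0.809

If T ~ Lognormal(μ,σ) then ln T ~ Normal(μ,σ), so the p-quantile of ln T is μ + z_p·σ.
ln(0.449) = -0.8007 and ln(2.62) = 0.9632; z_{0.08} = -1.405, z_{0.86} = 1.08.
σ = (0.9632 − -0.8007)/(1.08 − (-1.405)) = 0.710.
μ = -0.8007 − (-1.405)·0.710 = 0.196.
CV = √(exp(σ²)−1) = √(exp(0.5037)−1) = 0.809.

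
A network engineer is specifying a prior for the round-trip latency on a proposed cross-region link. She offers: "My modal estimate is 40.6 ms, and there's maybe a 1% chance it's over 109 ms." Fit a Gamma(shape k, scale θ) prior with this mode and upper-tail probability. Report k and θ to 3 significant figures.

k ≈ 5.74, θ ≈ 8.57

Gamma(k,θ) with k>1 has mode (k−1)θ, so θ = 40.6/(k−1).
Need P(X < 109) = 0.99 with θ tied to k this way. Start at k = 2, θ = 40.6: P(X<109) ≈ 0.749.
Too low — raise k to concentrate. Iterating converges to k ≈ 5.74.
Then θ = 40.6/(5.74−1) ≈ 8.57.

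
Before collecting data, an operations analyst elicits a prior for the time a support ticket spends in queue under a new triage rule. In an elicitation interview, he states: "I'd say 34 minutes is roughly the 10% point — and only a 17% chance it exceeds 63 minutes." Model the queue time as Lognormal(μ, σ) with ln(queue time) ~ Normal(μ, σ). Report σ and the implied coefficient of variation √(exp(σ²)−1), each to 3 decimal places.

σ ≈ 0.276, CV ≈ 0.281

If T ~ Lognormal(μ,σ) then ln T ~ Normal(μ,σ), so the p-quantile of ln T is μ + z_p·σ.
ln(34) = 3.526 and ln(63) = 4.143; z_{0.1} = -1.282, z_{0.83} = 0.9542.
σ = (4.143 − 3.526)/(0.9542 − (-1.282)) = 0.276.
μ = 3.526 − (-1.282)·0.276 = 3.880.
CV = √(exp(σ²)−1) = √(exp(0.0761)−1) = 0.281.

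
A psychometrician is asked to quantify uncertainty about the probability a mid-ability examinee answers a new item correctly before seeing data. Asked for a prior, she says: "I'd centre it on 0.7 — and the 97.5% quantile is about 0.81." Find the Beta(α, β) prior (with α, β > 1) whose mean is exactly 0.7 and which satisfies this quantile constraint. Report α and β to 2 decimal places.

α ≈ 40.46, β ≈ 17.34

With mean 0.7 fixed, write α = 0.7s, β = 0.3s where s = α+β.
Need P(θ < 0.81) = 0.975 under Beta(0.7s, 0.3s). Normal approximation: (q−m)/√(m(1−m)/s) ≈ z_{0.975} = 1.96, so s ≈ 0.7·0.3·(1.96)²/(0.81−0.7)² = 66.7.
At s = 66.7: P(θ<0.81) ≈ 0.983. Adjusting to match 0.975 gives s ≈ 57.80.
So α = 0.7·57.80 ≈ 40.46, β = 0.3·57.80 ≈ 17.34.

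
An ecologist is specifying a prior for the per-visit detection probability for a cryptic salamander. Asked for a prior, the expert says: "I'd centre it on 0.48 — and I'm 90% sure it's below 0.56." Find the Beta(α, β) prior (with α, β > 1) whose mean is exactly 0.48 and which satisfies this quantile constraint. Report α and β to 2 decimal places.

With mean 0.48 fixed, write α = 0.48s, β = 0.52s where s = α+β.
Need P(θ < 0.56) = 0.9 under Beta(0.48s, 0.52s). Normal approximation: (q−m)/√(m(1−m)/s) ≈ z_{0.9} = 1.28, so s ≈ 0.48·0.52·(1.28)²/(0.56−0.48)² = 64.1.
At s = 64.1: P(θ<0.56) ≈ 0.900. Adjusting to match 0.9 gives s ≈ 63.94.
So α = 0.48·63.94 ≈ 30.69, β = 0.52·63.94 ≈ 33.25.

α ≈ 30.69, β ≈ 33.25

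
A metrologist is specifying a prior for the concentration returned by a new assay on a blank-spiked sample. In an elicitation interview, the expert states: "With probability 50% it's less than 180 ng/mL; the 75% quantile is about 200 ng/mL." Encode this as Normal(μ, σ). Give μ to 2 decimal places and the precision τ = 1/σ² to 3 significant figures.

For Normal(μ,σ), the p-quantile is μ + z_p·σ. Here z_{0.5} = 0, z_{0.75} = 0.6745.
So 180 = μ + 0σ and 200 = μ + 0.6745σ.
Subtracting: σ = (200 − 180)/(0.6745 − (0)) = 29.65.
Then μ = 180 − (0)·29.65 = 180.00.
Precision τ = 1/σ² = 1/29.65² = 0.00114.

μ = 180.00, τ = 0.00114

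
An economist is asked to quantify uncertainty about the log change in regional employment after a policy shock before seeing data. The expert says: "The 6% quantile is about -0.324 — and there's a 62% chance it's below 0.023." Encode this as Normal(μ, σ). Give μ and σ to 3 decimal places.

For Normal(μ,σ), the p-quantile is μ + z_p·σ. Here z_{0.06} = -1.555, z_{0.62} = 0.3055.
So -0.324 = μ − 1.555σ and 0.023 = μ + 0.3055σ.
Subtracting: σ = (0.023 − -0.324)/(0.3055 − (-1.555)) = 0.187.
Then μ = -0.324 − (-1.555)·0.187 = -0.034.

μ = -0.034, σ = 0.187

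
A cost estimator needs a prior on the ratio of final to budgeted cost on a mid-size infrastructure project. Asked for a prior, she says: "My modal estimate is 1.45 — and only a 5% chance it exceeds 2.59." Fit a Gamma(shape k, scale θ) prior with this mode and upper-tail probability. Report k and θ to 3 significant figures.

Gamma(k,θ) with k>1 has mode (k−1)θ, so θ = 1.45/(k−1).
Need P(X < 2.59) = 0.95 with θ tied to k this way. Start at k = 2, θ = 1.45: P(X<2.59) ≈ 0.533.
Too low — raise k to concentrate. Iterating converges to k ≈ 9.28.
Then θ = 1.45/(9.28−1) ≈ 0.175.

k ≈ 9.28, θ ≈ 0.175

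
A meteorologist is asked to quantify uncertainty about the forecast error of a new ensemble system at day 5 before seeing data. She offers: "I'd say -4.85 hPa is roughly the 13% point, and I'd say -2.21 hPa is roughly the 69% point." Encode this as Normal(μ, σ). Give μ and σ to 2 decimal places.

μ = -3.02, σ = 1.63

For Normal(μ,σ), the p-quantile is μ + z_p·σ. Here z_{0.13} = -1.126, z_{0.69} = 0.4959.
So -4.85 = μ − 1.126σ and -2.21 = μ + 0.4959σ.
Subtracting: σ = (-2.21 − -4.85)/(0.4959 − (-1.126)) = 1.63.
Then μ = -4.85 − (-1.126)·1.63 = -3.02.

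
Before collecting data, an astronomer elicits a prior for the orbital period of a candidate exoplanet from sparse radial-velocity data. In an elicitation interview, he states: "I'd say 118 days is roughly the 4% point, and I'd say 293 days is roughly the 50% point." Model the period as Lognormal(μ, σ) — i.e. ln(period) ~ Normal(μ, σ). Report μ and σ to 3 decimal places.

μ ≈ 5.680, σ ≈ 0.520

If T ~ Lognormal(μ,σ) then ln T ~ Normal(μ,σ), so the p-quantile of ln T is μ + z_p·σ.
ln(118) = 4.771 and ln(293) = 5.68; z_{0.04} = -1.751, z_{0.5} = 0.
σ = (5.68 − 4.771)/(0 − (-1.751)) = 0.520.
μ = 4.771 − (-1.751)·0.520 = 5.680.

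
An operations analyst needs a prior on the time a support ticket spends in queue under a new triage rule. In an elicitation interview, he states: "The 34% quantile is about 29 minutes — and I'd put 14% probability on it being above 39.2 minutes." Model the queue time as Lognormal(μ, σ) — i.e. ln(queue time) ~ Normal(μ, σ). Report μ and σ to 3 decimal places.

μ ≈ 3.451, σ ≈ 0.202

If T ~ Lognormal(μ,σ) then ln T ~ Normal(μ,σ), so the p-quantile of ln T is μ + z_p·σ.
ln(29) = 3.367 and ln(39.2) = 3.669; z_{0.34} = -0.4125, z_{0.86} = 1.08.
σ = (3.669 − 3.367)/(1.08 − (-0.4125)) = 0.202.
μ = 3.367 − (-0.4125)·0.202 = 3.451.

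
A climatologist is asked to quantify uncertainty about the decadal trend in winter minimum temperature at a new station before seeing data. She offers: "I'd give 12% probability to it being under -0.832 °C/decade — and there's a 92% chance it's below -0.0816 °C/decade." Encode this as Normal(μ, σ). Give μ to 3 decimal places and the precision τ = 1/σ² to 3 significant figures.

μ = -0.490, τ = 11.8

The p-quantile of Normal(μ,σ) is μ + z_p·σ, with z_{0.12} = -1.175 and z_{0.92} = 1.405.
Eliminate σ: μ = (z₂·x₁ − z₁·x₂)/(z₂ − z₁) = (1.405·-0.832 − (-1.175)·-0.0816)/2.58 = -0.490.
Then σ = (x₂ − x₁)/(z₂ − z₁) = (-0.0816 − -0.832)/2.58 = 0.291.
Precision τ = 1/σ² = 1/0.2908² = 11.8.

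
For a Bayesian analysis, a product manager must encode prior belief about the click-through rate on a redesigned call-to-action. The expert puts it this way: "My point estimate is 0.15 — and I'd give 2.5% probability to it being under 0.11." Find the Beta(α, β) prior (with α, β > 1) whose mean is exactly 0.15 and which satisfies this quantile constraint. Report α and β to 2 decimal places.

α ≈ 40.44, β ≈ 229.17

With mean 0.15 fixed, write α = 0.15s, β = 0.85s where s = α+β.
Need P(θ < 0.11) = 0.025 under Beta(0.15s, 0.85s). Normal approximation: (q−m)/√(m(1−m)/s) ≈ z_{0.025} = -1.96, so s ≈ 0.15·0.85·(-1.96)²/(0.11−0.15)² = 306.1.
At s = 306.1: P(θ<0.11) ≈ 0.018. Adjusting to match 0.025 gives s ≈ 269.61.
So α = 0.15·269.61 ≈ 40.44, β = 0.85·269.61 ≈ 229.17.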